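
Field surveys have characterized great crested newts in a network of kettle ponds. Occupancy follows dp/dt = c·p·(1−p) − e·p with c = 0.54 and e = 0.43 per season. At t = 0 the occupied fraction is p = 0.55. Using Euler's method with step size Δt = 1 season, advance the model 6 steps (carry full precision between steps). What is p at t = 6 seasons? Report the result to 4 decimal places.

Update rule: p ← p + [c·p·(1−p) − e·p]·Δt with Δt = 1.
  1  |  dp/dt·Δt = -0.102850  |  p_1 = 0.447150
  2  |  dp/dt·Δt = -0.058783  |  p_2 = 0.388367
  3  |  dp/dt·Δt = -0.038727  |  p_3 = 0.349640
  4  |  dp/dt·Δt = -0.027554  |  p_4 = 0.322086
  5  |  dp/dt·Δt = -0.020590  |  p_5 = 0.301496
  6  |  dp/dt·Δt = -0.015921  |  p_6 = 0.285575

0.2856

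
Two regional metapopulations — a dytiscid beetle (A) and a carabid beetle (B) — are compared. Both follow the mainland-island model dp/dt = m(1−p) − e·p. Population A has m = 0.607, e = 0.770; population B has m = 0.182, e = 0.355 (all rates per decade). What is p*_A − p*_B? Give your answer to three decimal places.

0.102

A: p*_A = m/(m+e) = 0.607/1.3770 = 0.4408.
B: p*_B = 0.182/0.5370 = 0.3389.
p*_A − p*_B = 0.4408 − 0.3389 = 0.1019.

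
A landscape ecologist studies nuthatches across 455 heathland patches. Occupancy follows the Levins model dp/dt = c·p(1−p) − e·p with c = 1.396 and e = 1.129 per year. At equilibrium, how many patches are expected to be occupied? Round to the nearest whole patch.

p* = 1 − e/c = 1 − 1.129/1.396 = 0.1913.
Expected occupied patches = N × p* = 455 × 0.1913 = 87.02 ≈ 87.

87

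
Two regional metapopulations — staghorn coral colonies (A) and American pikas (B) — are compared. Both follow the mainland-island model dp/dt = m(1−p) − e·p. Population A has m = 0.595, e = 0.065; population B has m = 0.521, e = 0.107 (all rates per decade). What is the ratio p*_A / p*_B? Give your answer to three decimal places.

A: p*_A = m/(m+e) = 0.595/0.6600 = 0.9015.
B: p*_B = 0.521/0.6280 = 0.8296.
p*_A / p*_B = 0.9015/0.8296 = 1.0867.

1.087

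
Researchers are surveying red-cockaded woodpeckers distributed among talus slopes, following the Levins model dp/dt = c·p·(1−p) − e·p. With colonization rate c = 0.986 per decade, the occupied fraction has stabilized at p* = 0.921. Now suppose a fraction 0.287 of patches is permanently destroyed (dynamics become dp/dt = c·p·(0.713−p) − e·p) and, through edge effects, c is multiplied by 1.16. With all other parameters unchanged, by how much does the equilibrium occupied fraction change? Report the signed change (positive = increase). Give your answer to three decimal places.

Balance c(1−p*) = e gives e = 0.986×(1 − 0.92100) = 0.07789.
New p* = 0.713 − e/c = 0.713 − 0.07789/1.14376 = 0.64490.
Δp* = 0.64490 − 0.92100 = -0.27610.

-0.276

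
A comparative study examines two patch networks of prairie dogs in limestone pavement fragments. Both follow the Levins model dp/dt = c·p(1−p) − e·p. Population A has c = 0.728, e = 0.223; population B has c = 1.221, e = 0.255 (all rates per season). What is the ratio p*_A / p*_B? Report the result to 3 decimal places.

0.877

A: p*_A = 1 − 0.223/0.728 = 0.6937.
B: p*_B = 1 − 0.255/1.221 = 0.7912.
p*_A / p*_B = 0.6937/0.7912 = 0.8768.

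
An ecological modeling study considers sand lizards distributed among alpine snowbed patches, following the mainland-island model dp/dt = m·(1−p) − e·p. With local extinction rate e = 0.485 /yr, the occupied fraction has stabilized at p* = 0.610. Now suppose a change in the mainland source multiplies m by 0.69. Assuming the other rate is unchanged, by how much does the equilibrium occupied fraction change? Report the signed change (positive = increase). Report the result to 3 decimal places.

-0.091

Balance m(1−p*) = e·p* gives m = e·p*/(1−p*) = 0.485×0.61000/0.39000 = 0.75859.
New p* = m/(m+e) = 0.52343/(0.52343+0.48500) = 0.51905.
Δp* = 0.51905 − 0.61000 = -0.09095.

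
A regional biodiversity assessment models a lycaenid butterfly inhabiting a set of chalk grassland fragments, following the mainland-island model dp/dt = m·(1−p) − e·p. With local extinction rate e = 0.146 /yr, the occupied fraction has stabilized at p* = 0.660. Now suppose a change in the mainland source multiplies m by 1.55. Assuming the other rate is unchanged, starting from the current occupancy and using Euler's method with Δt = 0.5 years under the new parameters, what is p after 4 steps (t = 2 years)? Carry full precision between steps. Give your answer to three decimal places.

0.728

Balance m(1−p*) = e·p* gives m = e·p*/(1−p*) = 0.146×0.66000/0.34000 = 0.28341.
Starting from p₀ = 0.66000; update p ← p + (dp/dt)·Δt with the new parameters.
  1  |  dp/dt·Δt = +0.026499  |  p_1 = 0.686499
  2  |  dp/dt·Δt = +0.018744  |  p_2 = 0.705243
  3  |  dp/dt·Δt = +0.013259  |  p_3 = 0.718502
  4  |  dp/dt·Δt = +0.009379  |  p_4 = 0.727881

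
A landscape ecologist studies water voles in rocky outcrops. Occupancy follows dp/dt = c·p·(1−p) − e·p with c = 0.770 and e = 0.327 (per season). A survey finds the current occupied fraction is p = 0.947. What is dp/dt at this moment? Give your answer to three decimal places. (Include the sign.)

Colonization term: c·p·(1−p) = 0.770×0.947×0.0530 = 0.03865.
Extinction term: e·p = 0.30967.
dp/dt = 0.03865 − 0.30967 = -0.27102.

-0.271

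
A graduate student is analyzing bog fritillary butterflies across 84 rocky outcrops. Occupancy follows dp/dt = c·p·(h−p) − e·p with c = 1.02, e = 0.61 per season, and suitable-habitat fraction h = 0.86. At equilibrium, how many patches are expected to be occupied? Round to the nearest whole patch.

p* = h − e/c = 0.86 − 0.5980 = 0.2620.
Expected occupied patches = N × p* = 84 × 0.2620 = 22.00 ≈ 22.

22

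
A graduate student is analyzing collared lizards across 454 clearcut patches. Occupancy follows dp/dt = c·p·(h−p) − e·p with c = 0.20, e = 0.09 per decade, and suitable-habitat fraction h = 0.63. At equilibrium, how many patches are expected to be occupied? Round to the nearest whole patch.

p* = h − e/c = 0.63 − 0.4500 = 0.1800.
Expected occupied patches = N × p* = 454 × 0.1800 = 81.72 ≈ 82.

82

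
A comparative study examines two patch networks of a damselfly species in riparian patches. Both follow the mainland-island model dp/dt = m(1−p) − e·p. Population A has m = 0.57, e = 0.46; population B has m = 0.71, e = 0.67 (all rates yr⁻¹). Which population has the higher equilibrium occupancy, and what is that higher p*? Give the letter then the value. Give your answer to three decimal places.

A, 0.553

A: p*_A = m/(m+e) = 0.57/1.0300 = 0.5534.
B: p*_B = 0.71/1.3800 = 0.5145.
A is higher at 0.5534.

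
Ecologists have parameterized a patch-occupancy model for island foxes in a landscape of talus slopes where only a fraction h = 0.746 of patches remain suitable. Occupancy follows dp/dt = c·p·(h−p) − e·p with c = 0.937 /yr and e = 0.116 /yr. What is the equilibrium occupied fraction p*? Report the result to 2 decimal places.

0.62

Setting dp/dt = 0 and dividing by p* gives c·(h−p*) = e.
So p* = h − e/c = 0.746 − 0.116/0.937 = 0.746 − 0.1238 = 0.6222.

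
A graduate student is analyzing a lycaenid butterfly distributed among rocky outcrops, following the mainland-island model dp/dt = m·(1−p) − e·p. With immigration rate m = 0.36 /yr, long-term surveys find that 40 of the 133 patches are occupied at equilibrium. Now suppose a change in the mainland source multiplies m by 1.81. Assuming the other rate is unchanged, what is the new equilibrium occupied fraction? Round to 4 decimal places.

Observed p* = 40/133 = 0.30075.
Balance m(1−p*) = e·p* gives e = m(1−p*)/p* = 0.36×0.69925/0.30075 = 0.83701.
New p* = m/(m+e) = 0.65160/(0.65160+0.83701) = 0.43772.

0.4377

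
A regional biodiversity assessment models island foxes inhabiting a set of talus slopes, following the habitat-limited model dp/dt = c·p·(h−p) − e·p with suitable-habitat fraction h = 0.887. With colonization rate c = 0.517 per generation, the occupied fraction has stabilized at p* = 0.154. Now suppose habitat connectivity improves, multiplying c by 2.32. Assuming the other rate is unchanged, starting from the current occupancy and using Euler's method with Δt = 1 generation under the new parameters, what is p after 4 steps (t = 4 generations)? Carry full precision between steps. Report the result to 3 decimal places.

Balance c(h−p*) = e gives e = 0.517×(0.887 − 0.15400) = 0.37896.
Starting from p₀ = 0.15400; update p ← p + (dp/dt)·Δt with the new parameters.
step 1: Δp = +0.07704, p = 0.23104
step 2: Δp = +0.09422, p = 0.32526
step 3: Δp = +0.09589, p = 0.42115
step 4: Δp = +0.07572, p = 0.49687

0.497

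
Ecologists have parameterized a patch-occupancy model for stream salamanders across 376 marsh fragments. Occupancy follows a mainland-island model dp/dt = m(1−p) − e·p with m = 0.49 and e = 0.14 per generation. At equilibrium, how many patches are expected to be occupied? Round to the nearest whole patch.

292

p* = m/(m+e) = 0.49/0.6300 = 0.7778.
Expected occupied patches = N × p* = 376 × 0.7778 = 292.44 ≈ 292.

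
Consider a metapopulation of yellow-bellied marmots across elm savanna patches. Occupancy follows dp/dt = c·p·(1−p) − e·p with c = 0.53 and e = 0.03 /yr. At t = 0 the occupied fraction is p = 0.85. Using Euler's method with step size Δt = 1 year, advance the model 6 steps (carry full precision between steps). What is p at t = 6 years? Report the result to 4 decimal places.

Update rule: p ← p + [c·p·(1−p) − e·p]·Δt with Δt = 1.
p: 0.85000 → 0.89207  (Δp = +0.04208)
p: 0.89207 → 0.91634  (Δp = +0.02426)
p: 0.91634 → 0.92948  (Δp = +0.01314)
p: 0.92948 → 0.93634  (Δp = +0.00686)
p: 0.93634 → 0.93984  (Δp = +0.00350)
p: 0.93984 → 0.94161  (Δp = +0.00177)

0.9416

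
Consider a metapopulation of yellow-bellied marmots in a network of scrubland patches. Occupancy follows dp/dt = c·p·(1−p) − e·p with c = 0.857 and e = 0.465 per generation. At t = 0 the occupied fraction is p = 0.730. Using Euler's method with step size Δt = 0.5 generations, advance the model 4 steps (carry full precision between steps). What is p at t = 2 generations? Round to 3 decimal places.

0.534

Update rule: p ← p + [c·p·(1−p) − e·p]·Δt with Δt = 0.5.
step 1: Δp = -0.08527, p = 0.64473
step 2: Δp = -0.05175, p = 0.59298
step 3: Δp = -0.03445, p = 0.55853
step 4: Δp = -0.02420, p = 0.53433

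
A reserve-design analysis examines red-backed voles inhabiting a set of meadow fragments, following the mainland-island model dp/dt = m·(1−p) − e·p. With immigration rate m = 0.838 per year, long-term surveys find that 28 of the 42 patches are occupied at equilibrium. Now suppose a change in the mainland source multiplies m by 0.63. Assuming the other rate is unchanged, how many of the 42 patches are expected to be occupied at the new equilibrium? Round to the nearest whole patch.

23

Observed p* = 28/42 = 0.66667.
Balance m(1−p*) = e·p* gives e = m(1−p*)/p* = 0.838×0.33333/0.66667 = 0.41899.
New p* = m/(m+e) = 0.52794/(0.52794+0.41899) = 0.55753.
Expected occupied = 42 × 0.55753 = 23.42 ≈ 23.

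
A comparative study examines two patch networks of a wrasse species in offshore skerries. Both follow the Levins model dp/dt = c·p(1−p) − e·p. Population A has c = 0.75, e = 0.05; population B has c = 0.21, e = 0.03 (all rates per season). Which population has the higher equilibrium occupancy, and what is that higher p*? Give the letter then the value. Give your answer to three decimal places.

A: p*_A = 1 − 0.05/0.75 = 0.9333.
B: p*_B = 1 − 0.03/0.21 = 0.8571.
A is higher at 0.9333.

A, 0.933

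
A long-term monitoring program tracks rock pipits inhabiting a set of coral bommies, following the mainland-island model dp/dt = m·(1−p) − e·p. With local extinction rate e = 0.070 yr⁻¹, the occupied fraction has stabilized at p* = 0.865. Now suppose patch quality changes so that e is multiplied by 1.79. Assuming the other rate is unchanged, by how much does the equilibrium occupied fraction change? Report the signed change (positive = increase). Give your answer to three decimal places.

Balance m(1−p*) = e·p* gives m = e·p*/(1−p*) = 0.070×0.86500/0.13500 = 0.44852.
New p* = m/(m+e) = 0.44852/(0.44852+0.12530) = 0.78164.
Δp* = 0.78164 − 0.86500 = -0.08336.

-0.083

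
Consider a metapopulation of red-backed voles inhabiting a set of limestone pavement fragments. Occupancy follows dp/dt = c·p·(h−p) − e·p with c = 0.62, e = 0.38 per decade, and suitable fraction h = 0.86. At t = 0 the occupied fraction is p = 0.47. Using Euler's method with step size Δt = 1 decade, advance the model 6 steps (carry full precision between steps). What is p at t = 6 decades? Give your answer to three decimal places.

0.294

Update rule: p ← p + [c·p·(h−p) − e·p]·Δt with Δt = 1.
p: 0.47000 → 0.40505  (Δp = -0.06495)
p: 0.40505 → 0.36538  (Δp = -0.03967)
p: 0.36538 → 0.33858  (Δp = -0.02680)
p: 0.33858 → 0.31938  (Δp = -0.01921)
p: 0.31938 → 0.30507  (Δp = -0.01431)
p: 0.30507 → 0.29410  (Δp = -0.01096)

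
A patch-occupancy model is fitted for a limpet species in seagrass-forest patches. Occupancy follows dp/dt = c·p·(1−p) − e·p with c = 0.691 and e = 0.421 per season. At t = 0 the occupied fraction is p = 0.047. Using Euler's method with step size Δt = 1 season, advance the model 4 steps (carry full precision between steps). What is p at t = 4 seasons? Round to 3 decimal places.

Update rule: p ← p + [c·p·(1−p) − e·p]·Δt with Δt = 1.
step 1: Δp = +0.01116, p = 0.05816
step 2: Δp = +0.01337, p = 0.07153
step 3: Δp = +0.01578, p = 0.08731
step 4: Δp = +0.01831, p = 0.10561

0.106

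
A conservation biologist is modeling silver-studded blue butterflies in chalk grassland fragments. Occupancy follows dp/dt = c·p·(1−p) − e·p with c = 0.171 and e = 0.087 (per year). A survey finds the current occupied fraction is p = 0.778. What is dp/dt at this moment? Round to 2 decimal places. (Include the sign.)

Colonization term: c·p·(1−p) = 0.171×0.778×0.2220 = 0.02953.
Extinction term: e·p = 0.06769.
dp/dt = 0.02953 − 0.06769 = -0.03815.

-0.04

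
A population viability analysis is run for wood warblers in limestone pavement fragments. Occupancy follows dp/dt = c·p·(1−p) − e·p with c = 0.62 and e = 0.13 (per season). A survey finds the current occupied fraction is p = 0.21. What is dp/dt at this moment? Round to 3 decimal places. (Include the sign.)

0.076

Colonization term: c·p·(1−p) = 0.62×0.21×0.7900 = 0.10286.
Extinction term: e·p = 0.02730.
dp/dt = 0.10286 − 0.02730 = 0.07556.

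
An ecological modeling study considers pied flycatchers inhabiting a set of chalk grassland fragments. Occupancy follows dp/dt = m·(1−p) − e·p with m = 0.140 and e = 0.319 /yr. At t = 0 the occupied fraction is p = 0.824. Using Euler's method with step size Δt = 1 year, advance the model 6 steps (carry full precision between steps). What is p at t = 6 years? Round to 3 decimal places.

Update rule: p ← p + [m·(1−p) − e·p]·Δt with Δt = 1.
p: 0.82400 → 0.58578  (Δp = -0.23822)
p: 0.58578 → 0.45691  (Δp = -0.12887)
p: 0.45691 → 0.38719  (Δp = -0.06972)
p: 0.38719 → 0.34947  (Δp = -0.03772)
p: 0.34947 → 0.32906  (Δp = -0.02041)
p: 0.32906 → 0.31802  (Δp = -0.01104)

0.318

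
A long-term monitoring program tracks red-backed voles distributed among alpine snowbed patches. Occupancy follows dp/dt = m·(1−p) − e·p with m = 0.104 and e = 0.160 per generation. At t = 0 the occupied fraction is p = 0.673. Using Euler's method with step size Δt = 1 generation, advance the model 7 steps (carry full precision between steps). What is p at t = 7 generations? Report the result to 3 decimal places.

Update rule: p ← p + [m·(1−p) − e·p]·Δt with Δt = 1.
t = 1: p = 0.67300 + (-0.07367) = 0.59933
t = 2: p = 0.59933 + (-0.05422) = 0.54511
t = 3: p = 0.54511 + (-0.03991) = 0.50520
t = 4: p = 0.50520 + (-0.02937) = 0.47583
t = 5: p = 0.47583 + (-0.02162) = 0.45421
t = 6: p = 0.45421 + (-0.01591) = 0.43830
t = 7: p = 0.43830 + (-0.01171) = 0.42659

0.427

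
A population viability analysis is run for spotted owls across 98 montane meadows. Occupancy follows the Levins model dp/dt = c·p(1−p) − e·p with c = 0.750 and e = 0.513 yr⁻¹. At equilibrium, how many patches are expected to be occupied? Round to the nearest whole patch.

31

p* = 1 − e/c = 1 − 0.513/0.750 = 0.3160.
Expected occupied patches = N × p* = 98 × 0.3160 = 30.97 ≈ 31.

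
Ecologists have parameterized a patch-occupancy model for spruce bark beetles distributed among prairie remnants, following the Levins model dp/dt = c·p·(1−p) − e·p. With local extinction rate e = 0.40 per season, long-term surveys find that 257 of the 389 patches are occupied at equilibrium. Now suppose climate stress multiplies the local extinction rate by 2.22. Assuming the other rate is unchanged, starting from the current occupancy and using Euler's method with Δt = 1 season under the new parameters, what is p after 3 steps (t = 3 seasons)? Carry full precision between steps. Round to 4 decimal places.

Observed p* = 257/389 = 0.66067.
Balance c(1−p*) = e gives c = e/(1 − 0.66067) = 0.40/0.33933 = 1.17879.
Starting from p₀ = 0.66067; update p ← p + (dp/dt)·Δt with the new parameters.
step 1: Δp = -0.32241, p = 0.33826
step 2: Δp = -0.03652, p = 0.30175
step 3: Δp = -0.01959, p = 0.28216

0.2822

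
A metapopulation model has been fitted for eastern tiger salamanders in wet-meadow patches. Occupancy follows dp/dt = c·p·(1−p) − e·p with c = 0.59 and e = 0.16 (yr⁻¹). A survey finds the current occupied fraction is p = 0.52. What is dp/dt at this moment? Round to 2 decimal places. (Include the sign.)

Colonization term: c·p·(1−p) = 0.59×0.52×0.4800 = 0.14726.
Extinction term: e·p = 0.08320.
dp/dt = 0.14726 − 0.08320 = 0.06406.

0.06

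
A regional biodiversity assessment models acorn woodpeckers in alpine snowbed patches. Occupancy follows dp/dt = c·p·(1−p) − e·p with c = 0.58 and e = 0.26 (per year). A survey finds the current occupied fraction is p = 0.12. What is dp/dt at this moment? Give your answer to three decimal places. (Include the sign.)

Colonization term: c·p·(1−p) = 0.58×0.12×0.8800 = 0.06125.
Extinction term: e·p = 0.03120.
dp/dt = 0.06125 − 0.03120 = 0.03005.

0.030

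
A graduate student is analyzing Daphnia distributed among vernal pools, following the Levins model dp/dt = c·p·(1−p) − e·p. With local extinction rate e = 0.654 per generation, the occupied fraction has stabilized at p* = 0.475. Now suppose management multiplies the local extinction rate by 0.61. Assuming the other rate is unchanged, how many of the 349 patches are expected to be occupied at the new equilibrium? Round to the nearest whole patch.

Balance c(1−p*) = e gives c = e/(1 − 0.47500) = 0.654/0.52500 = 1.24571.
New p* = 1 − e/c = 1 − 0.39894/1.24571 = 0.67975.
Expected occupied = 349 × 0.67975 = 237.23 ≈ 237.

237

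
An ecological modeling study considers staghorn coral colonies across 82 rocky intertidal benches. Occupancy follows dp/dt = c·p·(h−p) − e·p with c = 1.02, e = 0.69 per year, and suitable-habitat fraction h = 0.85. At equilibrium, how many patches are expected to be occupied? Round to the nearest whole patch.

p* = h − e/c = 0.85 − 0.6765 = 0.1735.
Expected occupied patches = N × p* = 82 × 0.1735 = 14.23 ≈ 14.

14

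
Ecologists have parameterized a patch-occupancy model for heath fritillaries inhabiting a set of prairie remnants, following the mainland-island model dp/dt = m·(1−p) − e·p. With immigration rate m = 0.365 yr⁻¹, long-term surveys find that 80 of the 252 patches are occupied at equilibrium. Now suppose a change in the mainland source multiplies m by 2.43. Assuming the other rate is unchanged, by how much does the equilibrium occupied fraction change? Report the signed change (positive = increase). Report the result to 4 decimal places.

0.2131

Observed p* = 80/252 = 0.31746.
Balance m(1−p*) = e·p* gives e = m(1−p*)/p* = 0.365×0.68254/0.31746 = 0.78475.
New p* = m/(m+e) = 0.88695/(0.88695+0.78475) = 0.53057.
Δp* = 0.53057 − 0.31746 = +0.21311.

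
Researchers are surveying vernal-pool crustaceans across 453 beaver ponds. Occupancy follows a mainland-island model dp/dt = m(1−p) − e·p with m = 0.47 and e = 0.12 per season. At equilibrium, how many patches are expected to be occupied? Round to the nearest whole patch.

361

p* = m/(m+e) = 0.47/0.5900 = 0.7966.
Expected occupied patches = N × p* = 453 × 0.7966 = 360.86 ≈ 361.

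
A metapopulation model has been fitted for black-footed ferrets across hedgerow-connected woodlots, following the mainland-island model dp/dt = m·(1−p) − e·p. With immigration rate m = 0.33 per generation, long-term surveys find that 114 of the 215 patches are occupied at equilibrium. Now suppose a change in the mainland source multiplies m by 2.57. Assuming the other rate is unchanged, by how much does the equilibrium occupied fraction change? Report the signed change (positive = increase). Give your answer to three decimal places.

0.213

Observed p* = 114/215 = 0.53023.
Balance m(1−p*) = e·p* gives e = m(1−p*)/p* = 0.33×0.46977/0.53023 = 0.29237.
New p* = m/(m+e) = 0.84810/(0.84810+0.29237) = 0.74364.
Δp* = 0.74364 − 0.53023 = +0.21341.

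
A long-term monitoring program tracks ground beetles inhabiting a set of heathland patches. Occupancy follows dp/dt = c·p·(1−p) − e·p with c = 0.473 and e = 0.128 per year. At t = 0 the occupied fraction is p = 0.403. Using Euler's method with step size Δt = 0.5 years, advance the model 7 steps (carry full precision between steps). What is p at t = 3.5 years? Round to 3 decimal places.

Update rule: p ← p + [c·p·(1−p) − e·p]·Δt with Δt = 0.5.
t = 0.5: p = 0.40300 + (+0.03111) = 0.43411
t = 1: p = 0.43411 + (+0.03032) = 0.46442
t = 1.5: p = 0.46442 + (+0.02910) = 0.49353
t = 2: p = 0.49353 + (+0.02753) = 0.52106
t = 2.5: p = 0.52106 + (+0.02567) = 0.54673
t = 3: p = 0.54673 + (+0.02362) = 0.57035
t = 3.5: p = 0.57035 + (+0.02145) = 0.59180

0.592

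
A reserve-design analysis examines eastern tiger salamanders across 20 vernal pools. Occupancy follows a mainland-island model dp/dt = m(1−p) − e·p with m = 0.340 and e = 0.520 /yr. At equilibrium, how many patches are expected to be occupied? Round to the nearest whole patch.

p* = m/(m+e) = 0.340/0.8600 = 0.3953.
Expected occupied patches = N × p* = 20 × 0.3953 = 7.91 ≈ 8.

8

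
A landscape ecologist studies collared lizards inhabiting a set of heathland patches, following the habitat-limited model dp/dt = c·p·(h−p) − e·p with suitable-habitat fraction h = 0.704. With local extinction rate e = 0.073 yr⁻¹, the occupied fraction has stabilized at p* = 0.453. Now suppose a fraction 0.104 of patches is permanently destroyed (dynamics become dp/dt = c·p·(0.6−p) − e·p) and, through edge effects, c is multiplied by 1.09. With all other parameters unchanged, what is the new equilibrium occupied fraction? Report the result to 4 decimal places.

Balance c(h−p*) = e gives c = e/(0.704 − 0.45300) = 0.073/0.25100 = 0.29084.
New p* = 0.6 − e/c = 0.6 − 0.07300/0.31702 = 0.36973.

0.3697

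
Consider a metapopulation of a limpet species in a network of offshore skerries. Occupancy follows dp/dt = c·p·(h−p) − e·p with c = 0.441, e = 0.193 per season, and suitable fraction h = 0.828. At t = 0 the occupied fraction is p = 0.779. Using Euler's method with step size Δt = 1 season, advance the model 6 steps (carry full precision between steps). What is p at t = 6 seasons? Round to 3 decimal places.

Update rule: p ← p + [c·p·(h−p) − e·p]·Δt with Δt = 1.
  1  |  dp/dt·Δt = -0.133514  |  p_1 = 0.645486
  2  |  dp/dt·Δt = -0.072625  |  p_2 = 0.572862
  3  |  dp/dt·Δt = -0.046106  |  p_3 = 0.526756
  4  |  dp/dt·Δt = -0.031685  |  p_4 = 0.495071
  5  |  dp/dt·Δt = -0.022861  |  p_5 = 0.472209
  6  |  dp/dt·Δt = -0.017045  |  p_6 = 0.455164

0.455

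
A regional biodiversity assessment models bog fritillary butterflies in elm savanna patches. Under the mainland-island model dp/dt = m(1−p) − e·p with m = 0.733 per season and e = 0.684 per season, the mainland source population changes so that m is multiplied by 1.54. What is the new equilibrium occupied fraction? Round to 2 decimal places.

0.62

Before: p* = 0.733/(0.733+0.684) = 0.5173.
After: m = 1.12882, e = 0.684; p* = 1.12882/1.8128 = 0.6227.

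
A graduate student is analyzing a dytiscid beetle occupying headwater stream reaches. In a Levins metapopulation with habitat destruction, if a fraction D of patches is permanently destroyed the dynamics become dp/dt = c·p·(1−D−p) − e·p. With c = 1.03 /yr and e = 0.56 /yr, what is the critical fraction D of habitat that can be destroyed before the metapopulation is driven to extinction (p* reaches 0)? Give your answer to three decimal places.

0.456

The nontrivial equilibrium is p* = (1−D) − e/c; extinction occurs when this hits zero.
So D_crit = 1 − e/c = 1 − 0.56/1.03 = 1 − 0.5437 = 0.4563.
Note this equals the original equilibrium occupancy — the Levins extinction-debt result.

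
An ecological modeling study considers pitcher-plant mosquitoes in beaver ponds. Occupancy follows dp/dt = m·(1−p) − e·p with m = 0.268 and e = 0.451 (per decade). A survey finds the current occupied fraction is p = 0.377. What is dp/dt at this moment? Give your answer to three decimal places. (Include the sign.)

-0.003

Colonization term: m·(1−p) = 0.268×0.6230 = 0.16696.
Extinction term: e·p = 0.17003.
dp/dt = 0.16696 − 0.17003 = -0.00306.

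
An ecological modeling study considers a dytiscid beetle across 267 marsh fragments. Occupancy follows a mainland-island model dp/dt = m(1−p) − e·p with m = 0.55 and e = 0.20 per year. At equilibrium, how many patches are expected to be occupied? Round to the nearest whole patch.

p* = m/(m+e) = 0.55/0.7500 = 0.7333.
Expected occupied patches = N × p* = 267 × 0.7333 = 195.80 ≈ 196.

196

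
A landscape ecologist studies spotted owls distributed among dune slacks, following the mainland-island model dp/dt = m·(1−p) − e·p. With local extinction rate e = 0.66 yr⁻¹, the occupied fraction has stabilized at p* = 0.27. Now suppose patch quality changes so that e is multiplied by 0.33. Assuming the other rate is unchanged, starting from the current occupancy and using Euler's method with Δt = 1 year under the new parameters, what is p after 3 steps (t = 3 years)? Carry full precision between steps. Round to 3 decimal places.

Balance m(1−p*) = e·p* gives m = e·p*/(1−p*) = 0.66×0.27000/0.73000 = 0.24411.
Starting from p₀ = 0.27000; update p ← p + (dp/dt)·Δt with the new parameters.
  1  |  dp/dt·Δt = +0.119394  |  p_1 = 0.389394
  2  |  dp/dt·Δt = +0.064245  |  p_2 = 0.453639
  3  |  dp/dt·Δt = +0.034569  |  p_3 = 0.488208

0.488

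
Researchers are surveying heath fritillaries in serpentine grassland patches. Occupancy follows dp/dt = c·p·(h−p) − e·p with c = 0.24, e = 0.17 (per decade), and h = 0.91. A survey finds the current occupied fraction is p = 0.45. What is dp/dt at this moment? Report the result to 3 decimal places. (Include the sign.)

-0.027

Colonization term: c·p·(h−p) = 0.24×0.45×0.4600 = 0.04968.
Extinction term: e·p = 0.07650.
dp/dt = 0.04968 − 0.07650 = -0.02682.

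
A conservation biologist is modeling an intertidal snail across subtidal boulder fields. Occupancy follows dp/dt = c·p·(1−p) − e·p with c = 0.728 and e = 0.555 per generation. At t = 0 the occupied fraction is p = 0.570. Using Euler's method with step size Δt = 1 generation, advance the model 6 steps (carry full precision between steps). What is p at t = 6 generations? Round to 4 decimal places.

0.2823

Update rule: p ← p + [c·p·(1−p) − e·p]·Δt with Δt = 1.
step 1: Δp = -0.13792, p = 0.43208
step 2: Δp = -0.06116, p = 0.37092
step 3: Δp = -0.03599, p = 0.33493
step 4: Δp = -0.02372, p = 0.31121
step 5: Δp = -0.01667, p = 0.29454
step 6: Δp = -0.01220, p = 0.28234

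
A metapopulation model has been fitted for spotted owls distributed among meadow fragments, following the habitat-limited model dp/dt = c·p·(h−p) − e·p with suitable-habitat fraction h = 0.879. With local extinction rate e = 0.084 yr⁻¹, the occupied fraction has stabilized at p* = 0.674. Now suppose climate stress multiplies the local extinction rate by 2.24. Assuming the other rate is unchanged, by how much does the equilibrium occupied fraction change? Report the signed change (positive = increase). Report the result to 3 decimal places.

Balance c(h−p*) = e gives c = e/(0.879 − 0.67400) = 0.084/0.20500 = 0.40976.
New p* = 0.879 − e/c = 0.879 − 0.18816/0.40976 = 0.41980.
Δp* = 0.41980 − 0.67400 = -0.25420.

-0.254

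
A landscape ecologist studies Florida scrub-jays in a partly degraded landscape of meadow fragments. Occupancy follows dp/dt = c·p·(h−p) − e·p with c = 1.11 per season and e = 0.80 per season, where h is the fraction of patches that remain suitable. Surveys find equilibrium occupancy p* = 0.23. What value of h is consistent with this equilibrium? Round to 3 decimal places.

0.951

At equilibrium c(h−p*) = e, so h = p* + e/c.
h = 0.23 + 0.80/1.11 = 0.23 + 0.7207 = 0.9507.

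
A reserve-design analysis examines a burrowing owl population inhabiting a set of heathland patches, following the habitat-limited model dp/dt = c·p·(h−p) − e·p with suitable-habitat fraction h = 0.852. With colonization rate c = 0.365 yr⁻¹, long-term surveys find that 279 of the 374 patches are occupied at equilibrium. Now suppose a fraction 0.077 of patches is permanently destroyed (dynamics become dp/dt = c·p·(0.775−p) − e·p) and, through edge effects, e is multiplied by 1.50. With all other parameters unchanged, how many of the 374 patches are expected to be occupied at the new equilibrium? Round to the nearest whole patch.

Observed p* = 279/374 = 0.74599.
Balance c(h−p*) = e gives e = 0.365×(0.852 − 0.74599) = 0.03869.
New p* = 0.775 − e/c = 0.775 − 0.05804/0.36500 = 0.61599.
Expected occupied = 374 × 0.61599 = 230.38 ≈ 230.

230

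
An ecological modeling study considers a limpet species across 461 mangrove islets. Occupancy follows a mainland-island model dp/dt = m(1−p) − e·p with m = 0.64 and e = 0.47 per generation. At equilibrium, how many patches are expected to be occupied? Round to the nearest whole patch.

p* = m/(m+e) = 0.64/1.1100 = 0.5766.
Expected occupied patches = N × p* = 461 × 0.5766 = 265.80 ≈ 266.

266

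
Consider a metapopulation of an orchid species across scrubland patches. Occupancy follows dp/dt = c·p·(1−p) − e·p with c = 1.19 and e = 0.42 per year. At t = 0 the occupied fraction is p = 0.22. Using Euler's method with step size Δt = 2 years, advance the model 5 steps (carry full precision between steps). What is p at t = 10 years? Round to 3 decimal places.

Update rule: p ← p + [c·p·(1−p) − e·p]·Δt with Δt = 2.
step 1: Δp = +0.22361, p = 0.44361
step 2: Δp = +0.21480, p = 0.65841
step 3: Δp = -0.01779, p = 0.64062
step 4: Δp = +0.00981, p = 0.65044
step 5: Δp = -0.00523, p = 0.64521

0.645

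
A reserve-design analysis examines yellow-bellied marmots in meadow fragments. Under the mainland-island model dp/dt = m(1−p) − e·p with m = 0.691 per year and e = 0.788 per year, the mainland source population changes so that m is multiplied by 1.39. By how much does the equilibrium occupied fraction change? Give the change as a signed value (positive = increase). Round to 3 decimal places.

Before: p* = 0.691/(0.691+0.788) = 0.4672.
After: m = 0.96049, e = 0.788; p* = 0.96049/1.7485 = 0.5493.
Δp* = 0.5493 − 0.4672 = +0.0821.

0.082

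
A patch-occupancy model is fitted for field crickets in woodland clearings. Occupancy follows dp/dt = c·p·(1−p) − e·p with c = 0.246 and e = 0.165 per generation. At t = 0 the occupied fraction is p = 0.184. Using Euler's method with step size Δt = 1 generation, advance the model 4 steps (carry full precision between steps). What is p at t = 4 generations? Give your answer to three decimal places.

Update rule: p ← p + [c·p·(1−p) − e·p]·Δt with Δt = 1.
t = 1: p = 0.18400 + (+0.00658) = 0.19058
t = 2: p = 0.19058 + (+0.00650) = 0.19708
t = 3: p = 0.19708 + (+0.00641) = 0.20349
t = 4: p = 0.20349 + (+0.00630) = 0.20978

0.210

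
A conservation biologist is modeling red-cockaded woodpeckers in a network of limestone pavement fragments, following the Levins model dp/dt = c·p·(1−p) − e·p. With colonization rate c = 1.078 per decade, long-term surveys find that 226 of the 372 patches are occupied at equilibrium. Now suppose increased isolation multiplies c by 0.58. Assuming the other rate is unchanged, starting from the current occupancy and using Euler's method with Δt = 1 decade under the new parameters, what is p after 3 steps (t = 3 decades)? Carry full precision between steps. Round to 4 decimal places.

Observed p* = 226/372 = 0.60753.
Balance c(1−p*) = e gives e = 1.078×(1 − 0.60753) = 0.42309.
Starting from p₀ = 0.60753; update p ← p + (dp/dt)·Δt with the new parameters.
  1  |  dp/dt·Δt = -0.107955  |  p_1 = 0.499572
  2  |  dp/dt·Δt = -0.055052  |  p_2 = 0.444520
  3  |  dp/dt·Δt = -0.033685  |  p_3 = 0.410835

0.4108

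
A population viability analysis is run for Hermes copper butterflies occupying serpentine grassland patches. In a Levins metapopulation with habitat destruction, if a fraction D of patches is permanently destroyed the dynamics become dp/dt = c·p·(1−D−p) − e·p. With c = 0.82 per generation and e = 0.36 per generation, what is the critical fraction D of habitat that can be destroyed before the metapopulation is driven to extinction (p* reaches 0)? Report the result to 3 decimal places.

The nontrivial equilibrium is p* = (1−D) − e/c; extinction occurs when this hits zero.
So D_crit = 1 − e/c = 1 − 0.36/0.82 = 1 − 0.4390 = 0.5610.
Note this equals the original equilibrium occupancy — the Levins extinction-debt result.

0.561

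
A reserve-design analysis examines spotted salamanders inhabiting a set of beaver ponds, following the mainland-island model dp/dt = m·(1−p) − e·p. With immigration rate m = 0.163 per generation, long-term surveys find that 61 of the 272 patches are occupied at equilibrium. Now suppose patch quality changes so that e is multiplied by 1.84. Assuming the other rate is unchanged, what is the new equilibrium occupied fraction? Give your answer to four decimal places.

Observed p* = 61/272 = 0.22426.
Balance m(1−p*) = e·p* gives e = m(1−p*)/p* = 0.163×0.77574/0.22426 = 0.56383.
New p* = m/(m+e) = 0.16300/(0.16300+1.03745) = 0.13578.

0.1358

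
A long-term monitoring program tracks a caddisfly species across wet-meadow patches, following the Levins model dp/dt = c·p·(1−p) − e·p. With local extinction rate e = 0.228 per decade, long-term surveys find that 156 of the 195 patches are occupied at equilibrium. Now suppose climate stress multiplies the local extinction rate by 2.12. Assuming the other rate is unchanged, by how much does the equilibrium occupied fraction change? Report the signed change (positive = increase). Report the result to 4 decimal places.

Observed p* = 156/195 = 0.80000.
Balance c(1−p*) = e gives c = e/(1 − 0.80000) = 0.228/0.20000 = 1.14000.
New p* = 1 − e/c = 1 − 0.48336/1.14000 = 0.57600.
Δp* = 0.57600 − 0.80000 = -0.22400.

-0.2240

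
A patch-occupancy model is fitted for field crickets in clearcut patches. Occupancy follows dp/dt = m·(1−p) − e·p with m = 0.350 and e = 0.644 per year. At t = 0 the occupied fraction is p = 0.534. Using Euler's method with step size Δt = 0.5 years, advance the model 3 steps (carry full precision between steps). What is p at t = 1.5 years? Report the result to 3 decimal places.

Update rule: p ← p + [m·(1−p) − e·p]·Δt with Δt = 0.5.
  1  |  dp/dt·Δt = -0.090398  |  p_1 = 0.443602
  2  |  dp/dt·Δt = -0.045470  |  p_2 = 0.398132
  3  |  dp/dt·Δt = -0.022872  |  p_3 = 0.375260

0.375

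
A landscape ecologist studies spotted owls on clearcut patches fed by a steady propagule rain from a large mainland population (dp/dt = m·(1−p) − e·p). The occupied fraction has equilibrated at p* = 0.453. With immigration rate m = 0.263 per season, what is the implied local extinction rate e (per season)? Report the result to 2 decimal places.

At equilibrium m(1−p*) = e·p*, so e = m(1−p*)/p*.
e = 0.263 × 0.5470 / 0.453 = 0.3176.

0.32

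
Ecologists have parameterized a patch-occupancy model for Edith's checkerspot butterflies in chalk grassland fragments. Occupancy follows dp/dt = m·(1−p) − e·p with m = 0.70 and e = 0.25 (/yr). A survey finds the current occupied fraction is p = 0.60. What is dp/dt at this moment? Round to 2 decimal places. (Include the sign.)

0.13

Colonization term: m·(1−p) = 0.70×0.4000 = 0.28000.
Extinction term: e·p = 0.15000.
dp/dt = 0.28000 − 0.15000 = 0.13000.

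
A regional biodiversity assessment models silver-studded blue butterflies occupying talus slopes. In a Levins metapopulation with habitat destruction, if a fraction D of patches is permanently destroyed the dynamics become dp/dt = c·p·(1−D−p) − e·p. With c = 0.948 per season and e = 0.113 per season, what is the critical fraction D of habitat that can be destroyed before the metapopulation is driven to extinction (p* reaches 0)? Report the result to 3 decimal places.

The nontrivial equilibrium is p* = (1−D) − e/c; extinction occurs when this hits zero.
So D_crit = 1 − e/c = 1 − 0.113/0.948 = 1 − 0.1192 = 0.8808.
This equals the undisturbed p*, a classic result of Lande's extension.

0.881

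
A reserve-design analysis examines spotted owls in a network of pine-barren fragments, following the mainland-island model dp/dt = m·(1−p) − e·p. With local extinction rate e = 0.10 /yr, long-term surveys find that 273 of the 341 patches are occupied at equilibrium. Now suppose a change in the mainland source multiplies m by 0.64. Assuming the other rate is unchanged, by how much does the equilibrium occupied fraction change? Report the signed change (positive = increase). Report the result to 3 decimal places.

Observed p* = 273/341 = 0.80059.
Balance m(1−p*) = e·p* gives m = e·p*/(1−p*) = 0.10×0.80059/0.19941 = 0.40148.
New p* = m/(m+e) = 0.25695/(0.25695+0.10000) = 0.71985.
Δp* = 0.71985 − 0.80059 = -0.08074.

-0.081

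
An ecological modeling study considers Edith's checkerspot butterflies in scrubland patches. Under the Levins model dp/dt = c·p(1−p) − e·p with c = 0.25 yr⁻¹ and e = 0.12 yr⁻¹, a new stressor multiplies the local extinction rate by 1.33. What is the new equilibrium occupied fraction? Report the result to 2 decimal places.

Before: p* = 1 − 0.12/0.25 = 0.5200.
After the change, c = 0.25, e = 0.1596, so p* = 1 − 0.1596/0.25 = 0.3616.

0.36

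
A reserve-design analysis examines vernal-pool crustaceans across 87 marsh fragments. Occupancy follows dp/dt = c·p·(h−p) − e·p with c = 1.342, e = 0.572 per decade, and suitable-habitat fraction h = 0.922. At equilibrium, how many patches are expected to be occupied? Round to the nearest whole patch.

p* = h − e/c = 0.922 − 0.4262 = 0.4958.
Expected occupied patches = N × p* = 87 × 0.4958 = 43.13 ≈ 43.

43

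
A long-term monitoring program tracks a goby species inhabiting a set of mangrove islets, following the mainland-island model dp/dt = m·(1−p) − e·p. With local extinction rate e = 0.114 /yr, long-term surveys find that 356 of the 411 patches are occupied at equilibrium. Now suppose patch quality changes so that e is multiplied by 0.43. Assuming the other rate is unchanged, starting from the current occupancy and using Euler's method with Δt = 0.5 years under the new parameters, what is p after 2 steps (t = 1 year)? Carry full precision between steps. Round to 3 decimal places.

Observed p* = 356/411 = 0.86618.
Balance m(1−p*) = e·p* gives m = e·p*/(1−p*) = 0.114×0.86618/0.13382 = 0.73789.
Starting from p₀ = 0.86618; update p ← p + (dp/dt)·Δt with the new parameters.
p: 0.86618 → 0.89432  (Δp = +0.02814)
p: 0.89432 → 0.91139  (Δp = +0.01707)

0.911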